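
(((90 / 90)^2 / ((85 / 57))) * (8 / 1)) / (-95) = -24 / 425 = -0.06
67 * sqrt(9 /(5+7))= 67 * sqrt(3) /2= 58.02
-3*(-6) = 18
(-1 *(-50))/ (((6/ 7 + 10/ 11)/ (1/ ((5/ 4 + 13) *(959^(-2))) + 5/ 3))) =2360575525/ 1292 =1827070.84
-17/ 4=-4.25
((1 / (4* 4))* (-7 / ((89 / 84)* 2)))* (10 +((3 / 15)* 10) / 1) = -2.48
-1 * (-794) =794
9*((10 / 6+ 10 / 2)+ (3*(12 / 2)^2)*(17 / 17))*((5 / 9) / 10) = 172 / 3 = 57.33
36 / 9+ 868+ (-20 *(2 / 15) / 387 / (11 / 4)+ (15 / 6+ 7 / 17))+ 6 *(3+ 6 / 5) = 1954200209 / 2171070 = 900.11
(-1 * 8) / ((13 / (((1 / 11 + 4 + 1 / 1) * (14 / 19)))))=-6272 / 2717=-2.31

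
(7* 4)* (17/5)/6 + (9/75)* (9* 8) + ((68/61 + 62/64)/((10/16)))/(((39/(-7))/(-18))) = 4196173/118950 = 35.28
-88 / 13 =-6.77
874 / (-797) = -874 / 797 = -1.10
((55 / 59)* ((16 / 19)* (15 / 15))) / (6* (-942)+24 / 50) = -2750 / 19797981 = -0.00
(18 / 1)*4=72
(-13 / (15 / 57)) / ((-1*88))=247 / 440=0.56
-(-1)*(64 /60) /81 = 0.01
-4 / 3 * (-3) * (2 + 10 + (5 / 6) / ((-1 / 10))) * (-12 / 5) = -176 / 5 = -35.20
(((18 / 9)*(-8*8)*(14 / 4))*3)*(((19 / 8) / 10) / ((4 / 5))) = -399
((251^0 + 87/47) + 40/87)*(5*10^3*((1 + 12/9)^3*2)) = 46435340000/110403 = 420598.53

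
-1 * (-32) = 32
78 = 78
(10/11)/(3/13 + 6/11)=130/111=1.17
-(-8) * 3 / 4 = 6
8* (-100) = -800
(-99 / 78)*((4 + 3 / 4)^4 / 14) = -46.15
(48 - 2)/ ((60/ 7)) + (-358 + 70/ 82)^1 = -432689/ 1230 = -351.78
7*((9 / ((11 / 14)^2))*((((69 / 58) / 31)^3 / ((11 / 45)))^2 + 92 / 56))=20732894541990742785585471 / 123665589961176465651856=167.65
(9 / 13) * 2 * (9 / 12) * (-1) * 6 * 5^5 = -253125 / 13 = -19471.15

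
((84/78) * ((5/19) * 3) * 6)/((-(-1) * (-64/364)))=-2205/76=-29.01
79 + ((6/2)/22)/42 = 24333/308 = 79.00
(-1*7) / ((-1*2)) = 3.50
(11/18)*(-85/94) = -935/1692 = -0.55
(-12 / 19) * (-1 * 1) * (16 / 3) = 64 / 19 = 3.37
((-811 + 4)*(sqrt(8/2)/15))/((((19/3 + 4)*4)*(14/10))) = -807/434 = -1.86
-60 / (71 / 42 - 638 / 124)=39060 / 2249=17.37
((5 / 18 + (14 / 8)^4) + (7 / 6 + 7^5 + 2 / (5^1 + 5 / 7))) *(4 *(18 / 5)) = 242181.70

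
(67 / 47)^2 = 4489 / 2209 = 2.03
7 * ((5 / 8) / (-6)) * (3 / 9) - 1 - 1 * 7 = -1187 / 144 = -8.24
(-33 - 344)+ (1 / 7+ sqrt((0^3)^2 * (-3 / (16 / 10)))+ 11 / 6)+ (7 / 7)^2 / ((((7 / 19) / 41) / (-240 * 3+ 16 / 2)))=-3343639 / 42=-79610.45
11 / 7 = 1.57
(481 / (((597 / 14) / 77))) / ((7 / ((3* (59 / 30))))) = 2185183 / 2985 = 732.05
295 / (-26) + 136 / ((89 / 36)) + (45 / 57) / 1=44.45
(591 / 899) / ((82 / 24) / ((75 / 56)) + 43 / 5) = 132975 / 2255591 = 0.06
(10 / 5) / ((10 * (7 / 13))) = 13 / 35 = 0.37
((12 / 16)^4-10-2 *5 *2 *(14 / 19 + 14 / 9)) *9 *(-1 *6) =7292847 / 2432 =2998.70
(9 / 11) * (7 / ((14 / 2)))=0.82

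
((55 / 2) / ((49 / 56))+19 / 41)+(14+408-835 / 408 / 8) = 453.64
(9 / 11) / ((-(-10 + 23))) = -9 / 143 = -0.06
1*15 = 15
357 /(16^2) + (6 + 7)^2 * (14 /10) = 304633 /1280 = 237.99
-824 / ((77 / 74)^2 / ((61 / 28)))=-68811416 / 41503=-1657.99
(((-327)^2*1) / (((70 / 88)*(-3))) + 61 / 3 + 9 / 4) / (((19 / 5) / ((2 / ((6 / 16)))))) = -3960004 / 63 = -62857.21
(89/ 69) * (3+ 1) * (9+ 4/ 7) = 23852/ 483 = 49.38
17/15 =1.13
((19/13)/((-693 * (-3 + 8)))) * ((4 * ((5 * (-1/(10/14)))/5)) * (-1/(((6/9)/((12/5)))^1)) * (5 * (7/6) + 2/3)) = -76/1375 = -0.06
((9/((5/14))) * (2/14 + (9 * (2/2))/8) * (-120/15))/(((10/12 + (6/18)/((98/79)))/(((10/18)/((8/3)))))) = -3479/72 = -48.32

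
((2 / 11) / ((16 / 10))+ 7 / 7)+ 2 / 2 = 93 / 44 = 2.11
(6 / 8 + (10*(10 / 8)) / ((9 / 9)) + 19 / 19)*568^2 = 4597392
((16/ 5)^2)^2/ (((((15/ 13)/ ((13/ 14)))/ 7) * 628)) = 1384448/ 1471875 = 0.94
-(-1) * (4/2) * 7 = 14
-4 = -4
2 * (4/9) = 8/9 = 0.89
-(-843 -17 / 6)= 5075 / 6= 845.83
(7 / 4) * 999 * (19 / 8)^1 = 4152.09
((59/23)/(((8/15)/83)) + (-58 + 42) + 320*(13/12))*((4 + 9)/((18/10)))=26188045/4968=5271.35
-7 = -7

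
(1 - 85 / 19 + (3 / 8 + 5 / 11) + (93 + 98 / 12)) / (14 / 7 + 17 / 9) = 1482567 / 58520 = 25.33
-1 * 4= -4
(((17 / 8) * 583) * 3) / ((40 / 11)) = 327063 / 320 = 1022.07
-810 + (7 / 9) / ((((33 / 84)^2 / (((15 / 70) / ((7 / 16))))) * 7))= -293902 / 363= -809.65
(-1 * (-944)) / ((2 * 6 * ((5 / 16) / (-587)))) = -2216512 / 15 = -147767.47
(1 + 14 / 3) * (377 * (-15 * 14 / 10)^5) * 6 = -52350006618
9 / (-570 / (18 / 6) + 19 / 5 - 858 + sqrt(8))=-0.01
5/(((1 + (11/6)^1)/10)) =300/17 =17.65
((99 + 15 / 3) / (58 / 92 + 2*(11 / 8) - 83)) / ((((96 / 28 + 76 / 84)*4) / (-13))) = 7176 / 7325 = 0.98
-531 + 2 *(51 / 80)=-21189 / 40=-529.72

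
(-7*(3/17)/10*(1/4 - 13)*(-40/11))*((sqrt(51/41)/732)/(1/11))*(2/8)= -21*sqrt(2091)/40016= -0.02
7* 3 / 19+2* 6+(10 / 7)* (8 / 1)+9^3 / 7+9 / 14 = 34399 / 266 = 129.32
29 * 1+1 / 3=88 / 3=29.33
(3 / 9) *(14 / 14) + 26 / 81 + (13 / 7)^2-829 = -3274015 / 3969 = -824.90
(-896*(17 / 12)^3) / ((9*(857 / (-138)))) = 3163972 / 69417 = 45.58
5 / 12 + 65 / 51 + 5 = 455 / 68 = 6.69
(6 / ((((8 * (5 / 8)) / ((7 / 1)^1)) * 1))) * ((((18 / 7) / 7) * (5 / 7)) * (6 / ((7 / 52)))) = 33696 / 343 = 98.24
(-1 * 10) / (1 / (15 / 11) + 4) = -150 / 71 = -2.11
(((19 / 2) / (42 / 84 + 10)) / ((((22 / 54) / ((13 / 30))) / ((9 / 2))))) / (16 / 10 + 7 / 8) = 1482 / 847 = 1.75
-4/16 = -1/4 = -0.25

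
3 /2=1.50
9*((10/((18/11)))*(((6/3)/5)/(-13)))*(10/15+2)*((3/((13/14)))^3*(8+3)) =-47811456/28561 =-1674.01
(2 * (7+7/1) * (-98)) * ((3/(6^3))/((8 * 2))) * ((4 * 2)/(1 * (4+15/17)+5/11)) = -64141/17964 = -3.57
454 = 454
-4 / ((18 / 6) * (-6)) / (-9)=-2 / 81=-0.02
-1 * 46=-46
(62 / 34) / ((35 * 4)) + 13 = 30971 / 2380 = 13.01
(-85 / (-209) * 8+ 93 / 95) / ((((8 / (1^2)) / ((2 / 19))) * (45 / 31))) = 0.04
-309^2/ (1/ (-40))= 3819240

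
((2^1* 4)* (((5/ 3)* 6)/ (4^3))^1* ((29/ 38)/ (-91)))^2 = 21025/ 191324224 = 0.00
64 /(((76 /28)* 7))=64 /19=3.37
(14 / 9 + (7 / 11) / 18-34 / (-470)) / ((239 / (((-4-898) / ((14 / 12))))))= -2115354 / 393155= -5.38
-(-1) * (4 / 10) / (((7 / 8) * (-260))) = -4 / 2275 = -0.00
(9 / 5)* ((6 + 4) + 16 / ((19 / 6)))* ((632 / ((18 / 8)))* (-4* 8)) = -23136256 / 95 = -243539.54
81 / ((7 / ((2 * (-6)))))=-972 / 7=-138.86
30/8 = 15/4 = 3.75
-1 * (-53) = 53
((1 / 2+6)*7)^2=8281 / 4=2070.25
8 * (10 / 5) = 16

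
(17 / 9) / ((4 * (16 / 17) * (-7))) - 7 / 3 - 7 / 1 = -37921 / 4032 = -9.41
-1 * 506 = -506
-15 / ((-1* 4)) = 15 / 4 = 3.75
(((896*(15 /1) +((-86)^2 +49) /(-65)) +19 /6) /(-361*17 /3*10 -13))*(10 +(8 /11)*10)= -98765135 /8781487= -11.25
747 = 747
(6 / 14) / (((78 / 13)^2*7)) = 1 / 588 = 0.00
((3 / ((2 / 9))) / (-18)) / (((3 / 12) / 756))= -2268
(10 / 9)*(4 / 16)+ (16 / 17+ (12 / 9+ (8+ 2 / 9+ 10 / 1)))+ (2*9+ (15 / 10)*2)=4261 / 102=41.77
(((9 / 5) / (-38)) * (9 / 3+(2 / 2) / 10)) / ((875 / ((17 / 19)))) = -4743 / 31587500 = -0.00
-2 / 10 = -1 / 5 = -0.20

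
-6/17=-0.35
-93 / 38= -2.45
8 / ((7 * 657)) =8 / 4599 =0.00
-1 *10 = -10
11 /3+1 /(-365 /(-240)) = 947 /219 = 4.32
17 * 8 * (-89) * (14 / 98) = -12104 / 7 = -1729.14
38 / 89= 0.43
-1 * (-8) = 8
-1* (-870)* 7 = 6090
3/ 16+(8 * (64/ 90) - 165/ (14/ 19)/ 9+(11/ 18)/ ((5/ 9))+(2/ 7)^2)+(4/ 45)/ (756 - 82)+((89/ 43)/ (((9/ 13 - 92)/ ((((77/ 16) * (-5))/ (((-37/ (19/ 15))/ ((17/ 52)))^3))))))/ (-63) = -799943251752132350148031/ 44883144014293575244800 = -17.82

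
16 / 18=8 / 9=0.89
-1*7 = -7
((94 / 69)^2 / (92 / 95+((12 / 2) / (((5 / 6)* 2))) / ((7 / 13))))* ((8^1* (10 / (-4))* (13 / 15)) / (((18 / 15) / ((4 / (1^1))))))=-305548880 / 21810141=-14.01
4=4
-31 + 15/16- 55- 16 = -101.06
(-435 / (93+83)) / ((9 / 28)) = -1015 / 132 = -7.69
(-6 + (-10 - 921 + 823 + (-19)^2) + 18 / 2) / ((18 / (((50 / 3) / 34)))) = 3200 / 459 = 6.97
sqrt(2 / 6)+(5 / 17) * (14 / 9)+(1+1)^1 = sqrt(3) / 3+376 / 153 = 3.03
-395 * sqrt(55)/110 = -79 * sqrt(55)/22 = -26.63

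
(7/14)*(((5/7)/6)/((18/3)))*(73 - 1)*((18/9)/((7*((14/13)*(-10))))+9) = 6.41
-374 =-374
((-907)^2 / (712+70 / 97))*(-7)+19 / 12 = -8078.07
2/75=0.03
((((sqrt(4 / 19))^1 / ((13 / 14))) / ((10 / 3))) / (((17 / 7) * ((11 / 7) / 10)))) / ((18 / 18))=4116 * sqrt(19) / 46189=0.39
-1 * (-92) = 92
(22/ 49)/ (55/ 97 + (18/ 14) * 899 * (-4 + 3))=-1067/ 2745547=-0.00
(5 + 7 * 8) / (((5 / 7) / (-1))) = -427 / 5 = -85.40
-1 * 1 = -1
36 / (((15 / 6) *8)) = 9 / 5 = 1.80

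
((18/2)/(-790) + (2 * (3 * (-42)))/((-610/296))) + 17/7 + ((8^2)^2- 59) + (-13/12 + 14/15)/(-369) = 345351063091/82983180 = 4161.70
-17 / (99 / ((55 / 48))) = -85 / 432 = -0.20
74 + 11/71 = 5265/71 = 74.15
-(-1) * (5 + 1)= 6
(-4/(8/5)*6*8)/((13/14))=-1680/13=-129.23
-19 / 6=-3.17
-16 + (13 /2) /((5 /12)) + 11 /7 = 41 /35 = 1.17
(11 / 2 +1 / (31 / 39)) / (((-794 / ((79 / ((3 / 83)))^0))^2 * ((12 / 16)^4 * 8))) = 1676 / 395756199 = 0.00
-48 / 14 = -24 / 7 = -3.43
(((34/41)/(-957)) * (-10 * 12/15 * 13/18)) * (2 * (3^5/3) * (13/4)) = 34476/13079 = 2.64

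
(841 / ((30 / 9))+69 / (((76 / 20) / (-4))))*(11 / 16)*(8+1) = 1111.70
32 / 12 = 8 / 3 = 2.67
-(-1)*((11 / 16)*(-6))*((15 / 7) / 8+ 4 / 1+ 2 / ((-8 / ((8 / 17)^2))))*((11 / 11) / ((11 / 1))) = -204525 / 129472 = -1.58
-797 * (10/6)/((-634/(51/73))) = 67745/46282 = 1.46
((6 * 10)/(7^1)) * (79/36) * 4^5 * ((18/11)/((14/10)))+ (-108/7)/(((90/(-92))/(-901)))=22375896/2695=8302.74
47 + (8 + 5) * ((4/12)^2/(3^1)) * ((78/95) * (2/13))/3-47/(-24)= 1005041/20520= 48.98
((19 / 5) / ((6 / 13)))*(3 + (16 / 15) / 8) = 11609 / 450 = 25.80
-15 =-15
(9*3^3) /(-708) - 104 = -24625 /236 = -104.34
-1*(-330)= 330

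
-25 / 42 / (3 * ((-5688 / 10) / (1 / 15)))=25 / 1075032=0.00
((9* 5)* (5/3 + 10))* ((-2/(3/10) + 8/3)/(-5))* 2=840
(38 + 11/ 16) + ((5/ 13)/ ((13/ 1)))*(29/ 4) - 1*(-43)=221463/ 2704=81.90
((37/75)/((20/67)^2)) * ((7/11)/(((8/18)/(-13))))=-45343389/440000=-103.05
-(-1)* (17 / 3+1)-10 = -10 / 3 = -3.33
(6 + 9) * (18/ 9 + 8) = 150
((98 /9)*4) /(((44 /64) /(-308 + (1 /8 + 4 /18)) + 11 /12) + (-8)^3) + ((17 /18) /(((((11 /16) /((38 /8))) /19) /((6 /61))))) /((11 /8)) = 8.78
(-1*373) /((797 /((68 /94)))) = -12682 /37459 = -0.34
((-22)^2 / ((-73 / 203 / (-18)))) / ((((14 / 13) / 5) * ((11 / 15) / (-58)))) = -649420200 / 73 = -8896167.12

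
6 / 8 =3 / 4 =0.75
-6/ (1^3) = -6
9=9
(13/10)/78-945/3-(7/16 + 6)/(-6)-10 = -323.91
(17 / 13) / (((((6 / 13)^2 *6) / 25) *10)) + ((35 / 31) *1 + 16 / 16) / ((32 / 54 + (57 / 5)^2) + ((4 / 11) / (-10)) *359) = 2.58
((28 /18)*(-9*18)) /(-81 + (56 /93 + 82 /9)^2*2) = -19615932 /8383079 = -2.34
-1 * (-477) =477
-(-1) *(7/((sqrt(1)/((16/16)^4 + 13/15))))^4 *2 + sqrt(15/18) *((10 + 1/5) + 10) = 101 *sqrt(30)/30 + 2951578112/50625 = 58321.22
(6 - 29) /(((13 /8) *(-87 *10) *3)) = 92 /16965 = 0.01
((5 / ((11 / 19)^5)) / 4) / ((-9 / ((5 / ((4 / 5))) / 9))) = -309512375 / 208722096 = -1.48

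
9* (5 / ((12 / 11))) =165 / 4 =41.25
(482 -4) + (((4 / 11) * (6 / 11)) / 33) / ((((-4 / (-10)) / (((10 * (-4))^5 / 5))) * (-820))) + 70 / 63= 419630152 / 491139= 854.40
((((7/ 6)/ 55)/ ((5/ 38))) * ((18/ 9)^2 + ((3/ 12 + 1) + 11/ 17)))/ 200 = 53333/ 11220000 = 0.00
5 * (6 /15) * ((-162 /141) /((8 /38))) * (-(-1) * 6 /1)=-3078 /47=-65.49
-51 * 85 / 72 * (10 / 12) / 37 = -7225 / 5328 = -1.36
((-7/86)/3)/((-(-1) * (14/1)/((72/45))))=-2/645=-0.00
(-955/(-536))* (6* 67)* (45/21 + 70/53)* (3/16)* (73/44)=806253975/1044736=771.73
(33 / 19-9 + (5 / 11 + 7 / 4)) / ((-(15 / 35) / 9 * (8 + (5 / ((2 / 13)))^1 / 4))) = 59206 / 8987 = 6.59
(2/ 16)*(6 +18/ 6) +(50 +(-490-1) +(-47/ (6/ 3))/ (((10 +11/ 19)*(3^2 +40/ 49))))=-340395467/ 773448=-440.10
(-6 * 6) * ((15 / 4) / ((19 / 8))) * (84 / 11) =-90720 / 209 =-434.07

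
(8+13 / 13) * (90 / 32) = 405 / 16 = 25.31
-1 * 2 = -2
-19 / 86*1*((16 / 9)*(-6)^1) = 304 / 129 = 2.36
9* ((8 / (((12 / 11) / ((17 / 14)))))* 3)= 1683 / 7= 240.43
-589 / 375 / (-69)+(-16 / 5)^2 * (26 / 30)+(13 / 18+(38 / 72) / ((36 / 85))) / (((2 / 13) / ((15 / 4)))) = 565122989 / 9936000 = 56.88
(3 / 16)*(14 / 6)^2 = 49 / 48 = 1.02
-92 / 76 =-23 / 19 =-1.21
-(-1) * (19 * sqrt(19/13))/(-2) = -11.48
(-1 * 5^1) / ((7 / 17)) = -85 / 7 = -12.14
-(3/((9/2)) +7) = -23/3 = -7.67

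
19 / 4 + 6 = 43 / 4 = 10.75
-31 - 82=-113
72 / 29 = 2.48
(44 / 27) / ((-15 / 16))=-704 / 405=-1.74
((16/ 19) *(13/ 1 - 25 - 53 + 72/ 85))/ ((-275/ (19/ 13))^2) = -1657712/ 1086353125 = -0.00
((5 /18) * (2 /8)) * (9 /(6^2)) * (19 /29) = 95 /8352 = 0.01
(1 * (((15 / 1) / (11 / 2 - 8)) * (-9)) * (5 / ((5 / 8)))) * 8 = 3456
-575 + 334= -241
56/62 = 28/31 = 0.90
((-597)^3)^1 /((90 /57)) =-134758242.90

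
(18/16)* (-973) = -8757/8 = -1094.62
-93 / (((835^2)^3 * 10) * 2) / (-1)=93 / 6778737998865312500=0.00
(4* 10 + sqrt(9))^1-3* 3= 34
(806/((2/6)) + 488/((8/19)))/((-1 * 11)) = -3577/11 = -325.18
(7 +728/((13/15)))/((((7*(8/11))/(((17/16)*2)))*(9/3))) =22627/192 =117.85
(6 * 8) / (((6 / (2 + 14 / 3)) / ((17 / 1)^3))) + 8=786104 / 3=262034.67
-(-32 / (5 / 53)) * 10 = 3392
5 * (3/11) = 15/11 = 1.36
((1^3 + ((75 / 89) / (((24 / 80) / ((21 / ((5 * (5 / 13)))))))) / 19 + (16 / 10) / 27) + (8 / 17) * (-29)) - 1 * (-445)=1684390076 / 3880845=434.03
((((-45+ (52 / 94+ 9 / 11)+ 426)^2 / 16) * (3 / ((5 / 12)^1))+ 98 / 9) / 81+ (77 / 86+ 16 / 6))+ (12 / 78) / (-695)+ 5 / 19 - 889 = -209348175526051321 / 2876661914802390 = -72.77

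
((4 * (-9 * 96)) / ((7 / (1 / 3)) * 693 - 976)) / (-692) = 864 / 2348821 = 0.00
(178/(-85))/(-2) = 89/85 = 1.05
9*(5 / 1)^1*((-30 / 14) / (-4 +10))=-225 / 14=-16.07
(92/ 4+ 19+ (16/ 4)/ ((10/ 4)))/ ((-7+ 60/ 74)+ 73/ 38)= -306508/ 30005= -10.22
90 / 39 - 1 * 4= -1.69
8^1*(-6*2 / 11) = -96 / 11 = -8.73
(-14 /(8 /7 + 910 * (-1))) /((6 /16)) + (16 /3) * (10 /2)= 254872 /9543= 26.71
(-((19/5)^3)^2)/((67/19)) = -853.85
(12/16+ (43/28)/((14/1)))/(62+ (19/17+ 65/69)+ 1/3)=395301/29608936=0.01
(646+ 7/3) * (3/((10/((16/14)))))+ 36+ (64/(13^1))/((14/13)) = 1840/7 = 262.86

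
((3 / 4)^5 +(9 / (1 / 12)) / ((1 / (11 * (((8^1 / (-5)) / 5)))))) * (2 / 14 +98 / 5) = -6720680511 / 896000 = -7500.76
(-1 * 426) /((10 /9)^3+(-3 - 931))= 155277 /339943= 0.46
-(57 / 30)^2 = -361 / 100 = -3.61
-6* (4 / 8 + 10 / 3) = -23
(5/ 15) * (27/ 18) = 1/ 2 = 0.50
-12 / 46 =-6 / 23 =-0.26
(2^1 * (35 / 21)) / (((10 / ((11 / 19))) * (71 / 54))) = 0.15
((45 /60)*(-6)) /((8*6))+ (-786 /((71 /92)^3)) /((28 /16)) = -78349758435 /80172064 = -977.27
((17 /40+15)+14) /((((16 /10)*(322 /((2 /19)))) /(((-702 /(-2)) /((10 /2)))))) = 413127 /978880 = 0.42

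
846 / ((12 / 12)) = 846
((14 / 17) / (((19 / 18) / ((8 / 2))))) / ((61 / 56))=56448 / 19703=2.86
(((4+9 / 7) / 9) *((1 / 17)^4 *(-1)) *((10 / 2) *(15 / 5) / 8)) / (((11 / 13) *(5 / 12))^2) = -0.00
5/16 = 0.31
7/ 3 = 2.33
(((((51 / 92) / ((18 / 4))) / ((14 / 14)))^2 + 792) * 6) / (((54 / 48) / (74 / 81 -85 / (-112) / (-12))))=465420358409 / 129575376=3591.89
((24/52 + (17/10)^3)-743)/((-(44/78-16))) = -28767393/602000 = -47.79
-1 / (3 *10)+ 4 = 119 / 30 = 3.97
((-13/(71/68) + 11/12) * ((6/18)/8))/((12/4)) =-9827/61344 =-0.16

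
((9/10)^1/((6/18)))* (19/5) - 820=-40487/50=-809.74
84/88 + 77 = 1715/22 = 77.95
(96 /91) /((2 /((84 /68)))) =144 /221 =0.65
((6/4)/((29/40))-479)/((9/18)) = -27662/29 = -953.86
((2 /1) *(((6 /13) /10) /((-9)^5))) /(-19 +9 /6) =4 /44778825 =0.00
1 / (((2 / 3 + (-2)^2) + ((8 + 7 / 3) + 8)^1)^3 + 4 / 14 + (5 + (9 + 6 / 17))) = 119 / 1449615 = 0.00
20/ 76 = 5/ 19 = 0.26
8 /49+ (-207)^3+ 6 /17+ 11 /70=-73884953581 /8330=-8869742.33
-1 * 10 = -10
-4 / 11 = -0.36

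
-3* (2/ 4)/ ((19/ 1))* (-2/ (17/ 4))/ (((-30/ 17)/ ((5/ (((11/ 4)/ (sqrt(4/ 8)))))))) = -4* sqrt(2)/ 209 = -0.03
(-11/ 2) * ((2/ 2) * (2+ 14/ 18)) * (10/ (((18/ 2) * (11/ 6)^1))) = -250/ 27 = -9.26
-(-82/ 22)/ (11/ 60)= 2460/ 121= 20.33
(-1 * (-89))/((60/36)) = 267/5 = 53.40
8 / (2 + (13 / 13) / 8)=3.76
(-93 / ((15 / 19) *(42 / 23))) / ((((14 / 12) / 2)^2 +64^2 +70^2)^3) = -6741854208 / 76094477996879608595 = -0.00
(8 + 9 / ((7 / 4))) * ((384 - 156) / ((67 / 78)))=1636128 / 469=3488.55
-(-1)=1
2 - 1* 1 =1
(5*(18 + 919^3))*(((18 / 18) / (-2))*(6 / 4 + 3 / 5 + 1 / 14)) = -29493759926 / 7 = -4213394275.14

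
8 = 8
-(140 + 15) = -155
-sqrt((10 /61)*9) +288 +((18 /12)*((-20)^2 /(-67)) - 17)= 17557 /67 - 3*sqrt(610) /61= 260.83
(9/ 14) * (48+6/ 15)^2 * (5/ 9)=29282/ 35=836.63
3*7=21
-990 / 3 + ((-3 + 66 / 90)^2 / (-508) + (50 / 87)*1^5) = -329.44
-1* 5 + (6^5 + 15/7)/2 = 54377/14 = 3884.07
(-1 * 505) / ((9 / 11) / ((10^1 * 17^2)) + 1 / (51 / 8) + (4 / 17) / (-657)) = -10547445150 / 3274673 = -3220.92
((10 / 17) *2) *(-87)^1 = -1740 / 17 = -102.35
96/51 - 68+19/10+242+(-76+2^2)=17983/170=105.78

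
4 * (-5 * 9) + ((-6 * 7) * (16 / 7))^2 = 9036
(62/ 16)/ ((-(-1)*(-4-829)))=-31/ 6664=-0.00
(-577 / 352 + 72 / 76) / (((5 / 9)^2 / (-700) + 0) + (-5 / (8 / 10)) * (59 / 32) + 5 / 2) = 0.08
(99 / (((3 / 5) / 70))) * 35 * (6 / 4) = 606375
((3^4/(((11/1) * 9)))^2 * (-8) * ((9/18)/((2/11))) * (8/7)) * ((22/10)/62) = -648/1085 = -0.60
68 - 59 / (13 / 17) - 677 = -686.15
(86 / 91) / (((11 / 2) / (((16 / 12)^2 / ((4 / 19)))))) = 13072 / 9009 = 1.45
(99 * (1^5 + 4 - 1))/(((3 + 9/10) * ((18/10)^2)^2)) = 275000/28431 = 9.67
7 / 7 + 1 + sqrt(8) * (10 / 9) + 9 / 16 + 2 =7.71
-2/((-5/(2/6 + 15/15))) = 8/15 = 0.53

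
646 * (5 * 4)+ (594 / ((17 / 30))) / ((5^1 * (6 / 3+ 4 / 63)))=14388866 / 1105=13021.60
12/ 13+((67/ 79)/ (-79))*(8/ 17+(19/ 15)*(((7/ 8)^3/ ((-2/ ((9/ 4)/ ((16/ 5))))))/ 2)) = 166252333769/ 180782497792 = 0.92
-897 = -897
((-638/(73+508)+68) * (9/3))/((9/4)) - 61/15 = 741959/8715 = 85.14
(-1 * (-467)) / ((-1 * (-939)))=467 / 939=0.50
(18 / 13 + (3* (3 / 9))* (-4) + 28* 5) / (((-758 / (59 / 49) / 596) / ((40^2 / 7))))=-50242323200 / 1689961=-29729.87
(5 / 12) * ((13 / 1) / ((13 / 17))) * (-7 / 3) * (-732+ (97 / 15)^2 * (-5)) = 5039531 / 324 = 15554.11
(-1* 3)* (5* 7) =-105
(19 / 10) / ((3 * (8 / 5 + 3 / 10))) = 1 / 3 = 0.33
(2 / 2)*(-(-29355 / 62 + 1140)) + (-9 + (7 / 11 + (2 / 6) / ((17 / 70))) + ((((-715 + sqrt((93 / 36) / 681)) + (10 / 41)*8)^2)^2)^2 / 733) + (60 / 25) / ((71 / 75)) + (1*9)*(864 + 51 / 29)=28405206767365235698309619347922860509287985006601945340743 / 311564456524203871206928966638242851584-3320362719723985122778287174966372311814595*sqrt(7037) / 4421217816132093940344844752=91106600110698015198.10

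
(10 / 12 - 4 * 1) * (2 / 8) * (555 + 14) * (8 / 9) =-10811 / 27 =-400.41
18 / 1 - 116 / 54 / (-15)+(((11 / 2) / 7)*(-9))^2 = 5409613 / 79380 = 68.15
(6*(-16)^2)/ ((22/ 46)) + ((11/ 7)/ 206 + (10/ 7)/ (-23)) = 1171668571/ 364826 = 3211.58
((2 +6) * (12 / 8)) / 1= 12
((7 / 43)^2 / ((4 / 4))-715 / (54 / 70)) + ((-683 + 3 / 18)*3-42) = -301267867 / 99846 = -3017.33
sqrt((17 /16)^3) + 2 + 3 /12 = 17 *sqrt(17) /64 + 9 /4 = 3.35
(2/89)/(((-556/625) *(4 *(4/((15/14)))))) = -9375/5542208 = -0.00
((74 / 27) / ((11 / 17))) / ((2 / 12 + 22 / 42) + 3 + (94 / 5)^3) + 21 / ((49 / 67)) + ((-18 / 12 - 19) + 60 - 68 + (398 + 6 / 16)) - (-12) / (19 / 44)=1567642489663799 / 3676637526408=426.38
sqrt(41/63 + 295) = sqrt(130382)/21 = 17.19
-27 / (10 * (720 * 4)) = -3 / 3200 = -0.00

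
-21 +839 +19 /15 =12289 /15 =819.27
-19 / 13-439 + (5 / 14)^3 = -15710519 / 35672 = -440.42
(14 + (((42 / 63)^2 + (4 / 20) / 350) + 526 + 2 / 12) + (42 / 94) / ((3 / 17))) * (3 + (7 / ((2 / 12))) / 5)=3819589456 / 616875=6191.84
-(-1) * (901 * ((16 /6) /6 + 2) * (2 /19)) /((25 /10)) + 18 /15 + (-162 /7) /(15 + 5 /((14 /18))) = 396953 /4275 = 92.85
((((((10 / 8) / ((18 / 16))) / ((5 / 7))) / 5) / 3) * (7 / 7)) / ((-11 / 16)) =-224 / 1485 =-0.15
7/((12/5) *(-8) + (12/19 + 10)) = -665/814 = -0.82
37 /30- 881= -879.77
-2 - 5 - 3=-10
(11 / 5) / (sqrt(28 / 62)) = 3.27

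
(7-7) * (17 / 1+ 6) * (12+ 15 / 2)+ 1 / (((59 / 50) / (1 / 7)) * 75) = 2 / 1239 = 0.00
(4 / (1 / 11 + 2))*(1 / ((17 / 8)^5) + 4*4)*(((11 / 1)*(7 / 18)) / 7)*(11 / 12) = 15140444440 / 881731197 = 17.17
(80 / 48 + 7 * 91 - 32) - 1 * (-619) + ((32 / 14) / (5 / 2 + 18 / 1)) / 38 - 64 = 19003753 / 16359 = 1161.67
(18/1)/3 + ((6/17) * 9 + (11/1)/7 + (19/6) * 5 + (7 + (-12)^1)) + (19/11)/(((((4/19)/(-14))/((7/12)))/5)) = -9846959/31416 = -313.44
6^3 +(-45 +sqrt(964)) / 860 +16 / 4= sqrt(241) / 430 +37831 / 172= 219.98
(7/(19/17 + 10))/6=17/162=0.10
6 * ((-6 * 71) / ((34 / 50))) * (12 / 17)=-766800 / 289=-2653.29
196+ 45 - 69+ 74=246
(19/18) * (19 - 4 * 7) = -19/2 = -9.50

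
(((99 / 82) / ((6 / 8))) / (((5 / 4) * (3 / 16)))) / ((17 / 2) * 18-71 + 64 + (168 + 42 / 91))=2288 / 104755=0.02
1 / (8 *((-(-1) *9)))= 1 / 72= 0.01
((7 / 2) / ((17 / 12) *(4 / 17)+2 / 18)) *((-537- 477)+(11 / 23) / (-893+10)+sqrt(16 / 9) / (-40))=-12974228799 / 1624720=-7985.52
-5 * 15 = -75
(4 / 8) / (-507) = -1 / 1014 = -0.00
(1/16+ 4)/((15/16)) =13/3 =4.33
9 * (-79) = -711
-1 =-1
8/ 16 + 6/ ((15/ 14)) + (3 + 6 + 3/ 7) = 1087/ 70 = 15.53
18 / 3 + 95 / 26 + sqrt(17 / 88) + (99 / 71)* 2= sqrt(374) / 44 + 22969 / 1846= 12.88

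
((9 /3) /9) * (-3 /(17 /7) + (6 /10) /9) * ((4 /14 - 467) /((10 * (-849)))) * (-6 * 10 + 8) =937508 /841925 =1.11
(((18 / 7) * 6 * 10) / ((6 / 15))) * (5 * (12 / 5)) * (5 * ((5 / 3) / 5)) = 54000 / 7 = 7714.29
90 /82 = 45 /41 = 1.10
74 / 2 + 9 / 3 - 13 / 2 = 67 / 2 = 33.50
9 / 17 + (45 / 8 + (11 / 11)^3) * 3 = 2775 / 136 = 20.40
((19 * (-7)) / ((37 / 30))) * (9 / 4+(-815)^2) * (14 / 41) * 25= -927593354625 / 1517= -611465625.99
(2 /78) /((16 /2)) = 1 /312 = 0.00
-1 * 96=-96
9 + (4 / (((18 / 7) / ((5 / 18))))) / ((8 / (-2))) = 2881 / 324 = 8.89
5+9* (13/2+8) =271/2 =135.50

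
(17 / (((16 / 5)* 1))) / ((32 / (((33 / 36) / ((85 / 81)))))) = 297 / 2048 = 0.15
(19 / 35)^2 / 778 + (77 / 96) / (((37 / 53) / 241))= 468672985661 / 1692616800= 276.89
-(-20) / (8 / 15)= 75 / 2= 37.50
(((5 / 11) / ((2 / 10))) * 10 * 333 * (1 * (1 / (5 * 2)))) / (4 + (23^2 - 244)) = 8325 / 3179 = 2.62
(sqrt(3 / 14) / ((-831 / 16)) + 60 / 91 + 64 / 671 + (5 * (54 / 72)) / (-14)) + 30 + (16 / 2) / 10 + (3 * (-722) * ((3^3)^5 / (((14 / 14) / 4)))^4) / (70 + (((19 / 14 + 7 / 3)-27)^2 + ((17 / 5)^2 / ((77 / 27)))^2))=-7658814891772341580026257688288530642831224401037 / 205194759597387560-8 * sqrt(42) / 5817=-37324612513495446453599460000000.00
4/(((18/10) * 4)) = 5/9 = 0.56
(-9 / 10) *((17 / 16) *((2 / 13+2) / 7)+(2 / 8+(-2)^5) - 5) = 8523 / 260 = 32.78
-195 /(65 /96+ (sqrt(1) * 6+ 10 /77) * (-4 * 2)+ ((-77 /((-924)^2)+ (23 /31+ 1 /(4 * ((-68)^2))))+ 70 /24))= 77483165760 /17762841583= 4.36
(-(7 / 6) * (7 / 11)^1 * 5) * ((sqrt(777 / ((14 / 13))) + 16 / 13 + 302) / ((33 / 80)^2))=-114464000 / 17303 - 392000 * sqrt(2886) / 35937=-7201.26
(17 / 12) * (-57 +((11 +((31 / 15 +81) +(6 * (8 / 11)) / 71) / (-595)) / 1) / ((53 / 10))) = -4060129127 / 52155180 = -77.85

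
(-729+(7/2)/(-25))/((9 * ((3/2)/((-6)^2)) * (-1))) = 145828/75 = 1944.37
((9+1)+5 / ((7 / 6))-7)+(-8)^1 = -5 / 7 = -0.71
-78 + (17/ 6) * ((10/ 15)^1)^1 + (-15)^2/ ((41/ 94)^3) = 2635.42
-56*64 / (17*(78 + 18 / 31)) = -3968 / 1479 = -2.68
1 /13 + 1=14 /13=1.08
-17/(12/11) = -187/12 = -15.58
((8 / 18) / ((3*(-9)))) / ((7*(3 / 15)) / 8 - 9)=160 / 85779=0.00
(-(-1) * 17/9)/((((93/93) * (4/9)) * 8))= 17/32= 0.53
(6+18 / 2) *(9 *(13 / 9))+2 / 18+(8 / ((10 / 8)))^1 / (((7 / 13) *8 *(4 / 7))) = 8897 / 45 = 197.71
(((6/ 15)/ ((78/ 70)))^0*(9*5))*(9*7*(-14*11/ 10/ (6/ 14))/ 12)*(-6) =101871/ 2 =50935.50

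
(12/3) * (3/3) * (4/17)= 16/17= 0.94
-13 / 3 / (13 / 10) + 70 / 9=40 / 9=4.44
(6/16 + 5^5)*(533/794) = 13326599/6352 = 2098.02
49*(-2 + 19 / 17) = -735 / 17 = -43.24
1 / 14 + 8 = 8.07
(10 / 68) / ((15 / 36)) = 6 / 17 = 0.35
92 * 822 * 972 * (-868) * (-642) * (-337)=-13804178419535616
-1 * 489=-489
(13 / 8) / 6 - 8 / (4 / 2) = -179 / 48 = -3.73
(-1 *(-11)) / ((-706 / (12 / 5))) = -66 / 1765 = -0.04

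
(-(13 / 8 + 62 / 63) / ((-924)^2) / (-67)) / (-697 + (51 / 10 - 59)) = -6575 / 108243391265856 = -0.00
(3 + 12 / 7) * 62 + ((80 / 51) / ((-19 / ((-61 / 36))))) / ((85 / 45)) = 33712298 / 115311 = 292.36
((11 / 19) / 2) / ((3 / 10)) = 55 / 57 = 0.96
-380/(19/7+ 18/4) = -5320/101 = -52.67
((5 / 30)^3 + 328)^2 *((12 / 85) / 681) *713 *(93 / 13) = 110947794444503 / 975246480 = 113763.85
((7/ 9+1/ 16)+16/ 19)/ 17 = 4603/ 46512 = 0.10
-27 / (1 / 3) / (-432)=3 / 16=0.19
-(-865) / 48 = 865 / 48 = 18.02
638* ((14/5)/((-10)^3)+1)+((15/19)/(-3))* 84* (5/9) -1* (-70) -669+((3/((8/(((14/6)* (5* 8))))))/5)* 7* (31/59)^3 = 468857255501/14633253750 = 32.04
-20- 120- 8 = -148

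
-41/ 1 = -41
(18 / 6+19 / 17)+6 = 172 / 17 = 10.12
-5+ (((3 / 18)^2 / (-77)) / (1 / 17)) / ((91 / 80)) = -315655 / 63063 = -5.01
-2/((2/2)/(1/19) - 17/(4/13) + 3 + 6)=8/109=0.07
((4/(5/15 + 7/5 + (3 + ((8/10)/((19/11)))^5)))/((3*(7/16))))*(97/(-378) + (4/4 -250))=-23329557168100000/146021682097431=-159.77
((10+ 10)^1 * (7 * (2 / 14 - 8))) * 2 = -2200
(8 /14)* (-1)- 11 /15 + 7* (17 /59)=4412 /6195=0.71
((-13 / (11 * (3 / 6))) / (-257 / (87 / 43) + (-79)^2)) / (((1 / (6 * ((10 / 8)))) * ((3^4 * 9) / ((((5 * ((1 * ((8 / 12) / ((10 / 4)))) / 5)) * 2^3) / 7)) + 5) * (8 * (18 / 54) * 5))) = -351 / 3869024005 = -0.00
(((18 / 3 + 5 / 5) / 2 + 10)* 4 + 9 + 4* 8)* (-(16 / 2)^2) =-6080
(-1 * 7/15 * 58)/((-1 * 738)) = 0.04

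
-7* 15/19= -105/19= -5.53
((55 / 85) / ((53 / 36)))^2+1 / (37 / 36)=35027028 / 30036637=1.17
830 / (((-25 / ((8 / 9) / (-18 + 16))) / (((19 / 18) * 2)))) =12616 / 405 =31.15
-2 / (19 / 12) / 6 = -4 / 19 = -0.21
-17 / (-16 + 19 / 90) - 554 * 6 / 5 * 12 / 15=-18855366 / 35525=-530.76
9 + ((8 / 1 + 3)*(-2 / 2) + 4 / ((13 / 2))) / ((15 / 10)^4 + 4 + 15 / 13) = 3393 / 425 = 7.98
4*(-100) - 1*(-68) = -332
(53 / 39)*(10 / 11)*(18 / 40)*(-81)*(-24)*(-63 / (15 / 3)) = -9736524 / 715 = -13617.52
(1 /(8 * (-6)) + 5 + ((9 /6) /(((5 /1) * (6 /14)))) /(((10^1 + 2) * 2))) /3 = 601 /360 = 1.67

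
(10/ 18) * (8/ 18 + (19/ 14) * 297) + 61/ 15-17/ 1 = 1197743/ 5670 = 211.24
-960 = -960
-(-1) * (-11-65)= -76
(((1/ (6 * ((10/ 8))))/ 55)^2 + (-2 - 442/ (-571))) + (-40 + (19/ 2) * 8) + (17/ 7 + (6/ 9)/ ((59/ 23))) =6013001790167/ 160507029375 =37.46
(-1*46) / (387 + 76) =-46 / 463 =-0.10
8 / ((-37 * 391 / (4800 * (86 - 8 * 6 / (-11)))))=-38169600 / 159137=-239.85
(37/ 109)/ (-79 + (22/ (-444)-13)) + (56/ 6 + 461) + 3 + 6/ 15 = 3165577556/ 6682245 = 473.73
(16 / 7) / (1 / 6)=96 / 7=13.71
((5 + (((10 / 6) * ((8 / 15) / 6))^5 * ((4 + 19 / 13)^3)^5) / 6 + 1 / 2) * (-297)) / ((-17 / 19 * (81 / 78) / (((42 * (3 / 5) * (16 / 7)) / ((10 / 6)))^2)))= 75713663228122595735178108860423168 / 145311336374473322600625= 521044435466.52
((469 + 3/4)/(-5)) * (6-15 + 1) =3758/5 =751.60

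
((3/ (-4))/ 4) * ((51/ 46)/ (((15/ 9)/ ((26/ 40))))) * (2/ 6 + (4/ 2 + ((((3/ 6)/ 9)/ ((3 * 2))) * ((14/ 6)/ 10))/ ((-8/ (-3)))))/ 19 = -0.01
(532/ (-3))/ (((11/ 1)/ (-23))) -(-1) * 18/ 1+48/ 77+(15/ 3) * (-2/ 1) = 87644/ 231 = 379.41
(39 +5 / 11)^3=81746504 / 1331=61417.36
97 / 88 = 1.10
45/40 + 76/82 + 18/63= 5367/2296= 2.34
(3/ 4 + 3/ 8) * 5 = 45/ 8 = 5.62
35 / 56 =0.62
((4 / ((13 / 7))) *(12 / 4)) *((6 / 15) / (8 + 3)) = 168 / 715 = 0.23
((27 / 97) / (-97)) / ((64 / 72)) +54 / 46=2026755 / 1731256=1.17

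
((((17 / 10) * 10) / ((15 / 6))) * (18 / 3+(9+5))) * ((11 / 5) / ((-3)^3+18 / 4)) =-2992 / 225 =-13.30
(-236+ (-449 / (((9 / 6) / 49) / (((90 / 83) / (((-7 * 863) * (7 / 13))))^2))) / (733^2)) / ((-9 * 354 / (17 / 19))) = 270964710890918359106 / 4088379314272187384667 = 0.07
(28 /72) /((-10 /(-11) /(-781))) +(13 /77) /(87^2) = -334.09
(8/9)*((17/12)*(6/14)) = 34/63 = 0.54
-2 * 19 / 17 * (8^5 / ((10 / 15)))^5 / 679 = -10901583025704575975817216 / 11543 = -944432385489437405857.85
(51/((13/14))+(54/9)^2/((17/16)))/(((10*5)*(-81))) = -3271/149175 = -0.02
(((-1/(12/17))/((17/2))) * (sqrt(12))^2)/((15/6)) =-0.80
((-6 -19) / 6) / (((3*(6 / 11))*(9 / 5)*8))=-1375 / 7776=-0.18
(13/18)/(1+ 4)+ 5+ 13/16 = 4289/720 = 5.96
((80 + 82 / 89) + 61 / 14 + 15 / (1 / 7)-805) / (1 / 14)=-765943 / 89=-8606.10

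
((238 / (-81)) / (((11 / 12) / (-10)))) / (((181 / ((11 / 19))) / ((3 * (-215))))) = -2046800 / 30951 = -66.13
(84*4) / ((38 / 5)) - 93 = -48.79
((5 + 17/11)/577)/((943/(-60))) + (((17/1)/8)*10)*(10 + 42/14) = 276.25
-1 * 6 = -6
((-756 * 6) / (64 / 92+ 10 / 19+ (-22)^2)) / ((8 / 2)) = -2.34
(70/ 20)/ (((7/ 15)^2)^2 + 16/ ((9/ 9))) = 354375/ 1624802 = 0.22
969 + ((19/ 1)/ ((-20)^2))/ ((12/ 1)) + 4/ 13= 60485047/ 62400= 969.31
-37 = -37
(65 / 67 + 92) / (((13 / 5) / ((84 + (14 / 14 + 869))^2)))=32543700.14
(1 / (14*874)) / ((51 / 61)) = 61 / 624036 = 0.00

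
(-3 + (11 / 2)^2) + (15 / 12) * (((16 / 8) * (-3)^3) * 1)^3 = -787211 / 4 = -196802.75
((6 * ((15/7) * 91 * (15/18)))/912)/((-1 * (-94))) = 325/28576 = 0.01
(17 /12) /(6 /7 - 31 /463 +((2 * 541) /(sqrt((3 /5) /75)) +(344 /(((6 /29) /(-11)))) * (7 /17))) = 233161853605709 /1959206241379354780 +83757430573719 * sqrt(5) /979603120689677390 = 0.00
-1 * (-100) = 100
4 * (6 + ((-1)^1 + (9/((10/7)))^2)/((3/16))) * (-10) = -8493.87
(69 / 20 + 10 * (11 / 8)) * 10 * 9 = 1548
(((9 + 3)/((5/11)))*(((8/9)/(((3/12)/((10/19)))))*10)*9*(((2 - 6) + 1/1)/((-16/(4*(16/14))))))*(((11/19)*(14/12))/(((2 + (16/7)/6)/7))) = 13660416/1805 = 7568.10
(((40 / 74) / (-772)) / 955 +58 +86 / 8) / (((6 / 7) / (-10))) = -4375945245 / 5455724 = -802.08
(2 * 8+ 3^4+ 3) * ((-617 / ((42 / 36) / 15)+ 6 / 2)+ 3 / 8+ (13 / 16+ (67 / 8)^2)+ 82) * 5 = -3888264.51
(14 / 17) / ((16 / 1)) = 7 / 136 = 0.05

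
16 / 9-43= -371 / 9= -41.22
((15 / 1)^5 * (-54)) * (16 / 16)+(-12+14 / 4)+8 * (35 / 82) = -3362512917 / 82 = -41006255.09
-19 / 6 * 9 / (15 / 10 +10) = -57 / 23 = -2.48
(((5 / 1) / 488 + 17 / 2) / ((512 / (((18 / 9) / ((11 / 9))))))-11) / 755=-15078911 / 1037527040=-0.01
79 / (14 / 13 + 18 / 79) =81133 / 1340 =60.55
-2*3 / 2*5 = -15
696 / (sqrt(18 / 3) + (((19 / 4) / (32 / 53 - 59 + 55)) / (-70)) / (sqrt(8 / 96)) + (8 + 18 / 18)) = 17539200 / (1007 * sqrt(3) + 25200 * sqrt(6) + 226800) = 60.42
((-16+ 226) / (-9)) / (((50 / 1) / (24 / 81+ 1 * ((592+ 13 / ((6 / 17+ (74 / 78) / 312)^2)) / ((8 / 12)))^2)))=-1206453634643855134258329496 / 2381602987078236146241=-506572.10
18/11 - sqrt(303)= 18/11 - sqrt(303)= -15.77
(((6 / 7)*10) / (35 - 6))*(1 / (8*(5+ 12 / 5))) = 75 / 15022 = 0.00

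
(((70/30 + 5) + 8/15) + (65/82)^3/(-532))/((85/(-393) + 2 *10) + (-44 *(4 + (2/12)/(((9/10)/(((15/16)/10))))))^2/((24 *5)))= 5875702575774768/209281570231238407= 0.03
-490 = -490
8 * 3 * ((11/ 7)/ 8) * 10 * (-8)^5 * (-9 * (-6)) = -583925760/ 7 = -83417965.71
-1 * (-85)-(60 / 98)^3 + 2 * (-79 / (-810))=4048426096 / 47647845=84.97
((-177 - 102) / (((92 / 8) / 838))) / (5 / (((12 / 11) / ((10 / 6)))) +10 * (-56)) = 16833744 / 457355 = 36.81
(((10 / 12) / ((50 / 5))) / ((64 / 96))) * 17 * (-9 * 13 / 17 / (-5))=117 / 40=2.92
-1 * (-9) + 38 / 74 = 352 / 37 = 9.51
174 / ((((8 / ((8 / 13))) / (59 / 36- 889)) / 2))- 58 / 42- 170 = -6531622 / 273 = -23925.36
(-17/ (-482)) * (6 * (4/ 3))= 68/ 241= 0.28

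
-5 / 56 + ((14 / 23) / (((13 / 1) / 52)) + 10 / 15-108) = -405673 / 3864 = -104.99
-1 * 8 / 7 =-8 / 7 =-1.14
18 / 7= 2.57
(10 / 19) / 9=10 / 171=0.06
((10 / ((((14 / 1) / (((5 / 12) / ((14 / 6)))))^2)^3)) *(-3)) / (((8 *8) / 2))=-234375 / 58054566272303104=-0.00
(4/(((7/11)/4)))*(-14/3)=-352/3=-117.33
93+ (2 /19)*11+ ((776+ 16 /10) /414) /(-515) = 105949421 /1125275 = 94.15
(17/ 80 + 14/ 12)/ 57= 331/ 13680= 0.02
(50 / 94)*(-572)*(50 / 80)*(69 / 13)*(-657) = 62332875 / 94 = 663115.69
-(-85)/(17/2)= 10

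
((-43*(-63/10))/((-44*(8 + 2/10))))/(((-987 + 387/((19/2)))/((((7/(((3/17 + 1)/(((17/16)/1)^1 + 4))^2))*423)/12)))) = 32108970744711/8856675942400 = 3.63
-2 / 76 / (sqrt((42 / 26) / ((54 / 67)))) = -3 * sqrt(12194) / 17822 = -0.02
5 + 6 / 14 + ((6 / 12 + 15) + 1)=307 / 14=21.93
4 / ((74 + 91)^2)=4 / 27225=0.00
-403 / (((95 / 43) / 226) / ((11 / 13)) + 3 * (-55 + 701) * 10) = -43079894 / 2071684475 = -0.02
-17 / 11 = -1.55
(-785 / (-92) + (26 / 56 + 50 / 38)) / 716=63093 / 4380488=0.01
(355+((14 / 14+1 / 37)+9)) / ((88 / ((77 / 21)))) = 2251 / 148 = 15.21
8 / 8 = 1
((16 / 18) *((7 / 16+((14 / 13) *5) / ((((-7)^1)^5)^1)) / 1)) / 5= 24259 / 312130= 0.08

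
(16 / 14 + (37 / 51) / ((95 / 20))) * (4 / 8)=0.65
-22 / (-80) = 11 / 40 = 0.28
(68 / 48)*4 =17 / 3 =5.67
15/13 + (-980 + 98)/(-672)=513/208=2.47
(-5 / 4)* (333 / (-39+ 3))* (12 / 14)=555 / 56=9.91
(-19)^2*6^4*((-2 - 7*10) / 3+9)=-7017840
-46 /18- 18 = -185 /9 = -20.56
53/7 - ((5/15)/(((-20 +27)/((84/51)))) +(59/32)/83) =7083737/948192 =7.47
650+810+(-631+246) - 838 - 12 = 225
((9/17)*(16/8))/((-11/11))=-18/17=-1.06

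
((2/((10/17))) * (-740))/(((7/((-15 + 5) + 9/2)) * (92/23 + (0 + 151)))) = 13838/1085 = 12.75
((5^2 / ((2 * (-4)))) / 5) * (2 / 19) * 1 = -5 / 76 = -0.07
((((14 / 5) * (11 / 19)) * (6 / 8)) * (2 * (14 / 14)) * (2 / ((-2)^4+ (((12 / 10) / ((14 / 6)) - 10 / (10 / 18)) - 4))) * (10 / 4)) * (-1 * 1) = 2695 / 1216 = 2.22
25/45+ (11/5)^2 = 1214/225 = 5.40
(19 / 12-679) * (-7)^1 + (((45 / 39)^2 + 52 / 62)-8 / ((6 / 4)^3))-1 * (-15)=2691407201 / 565812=4756.72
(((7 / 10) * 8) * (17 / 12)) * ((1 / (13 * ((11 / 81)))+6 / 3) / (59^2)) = 43673 / 7466745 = 0.01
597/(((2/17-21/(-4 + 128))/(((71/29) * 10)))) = -893517960/3161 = -282669.40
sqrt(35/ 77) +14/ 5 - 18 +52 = sqrt(55)/ 11 +184/ 5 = 37.47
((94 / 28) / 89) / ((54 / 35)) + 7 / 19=71749 / 182628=0.39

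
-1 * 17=-17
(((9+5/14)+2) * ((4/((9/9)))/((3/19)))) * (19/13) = 38266/91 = 420.51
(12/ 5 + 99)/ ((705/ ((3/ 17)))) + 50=999257/ 19975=50.03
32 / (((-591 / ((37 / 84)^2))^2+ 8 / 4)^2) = 0.00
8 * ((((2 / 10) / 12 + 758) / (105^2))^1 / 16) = 45481 / 1323000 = 0.03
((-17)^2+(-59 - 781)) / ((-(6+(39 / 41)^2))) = 926231 / 11607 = 79.80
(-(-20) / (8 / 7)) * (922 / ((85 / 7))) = 22589 / 17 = 1328.76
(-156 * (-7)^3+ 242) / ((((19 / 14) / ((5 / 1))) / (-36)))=-135450000 / 19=-7128947.37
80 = 80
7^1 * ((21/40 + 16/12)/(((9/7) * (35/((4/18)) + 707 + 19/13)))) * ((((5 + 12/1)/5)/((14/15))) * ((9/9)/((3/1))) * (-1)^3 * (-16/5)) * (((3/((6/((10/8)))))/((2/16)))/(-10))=-344981/15197625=-0.02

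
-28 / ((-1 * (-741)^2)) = 28 / 549081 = 0.00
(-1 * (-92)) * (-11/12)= -84.33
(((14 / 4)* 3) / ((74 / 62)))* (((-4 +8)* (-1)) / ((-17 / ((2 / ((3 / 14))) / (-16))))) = -1519 / 1258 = -1.21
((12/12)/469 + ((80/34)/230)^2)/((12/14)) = 160385/61458162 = 0.00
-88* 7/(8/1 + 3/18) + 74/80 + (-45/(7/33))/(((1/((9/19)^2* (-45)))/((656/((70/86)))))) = 1221427025053/707560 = 1726252.23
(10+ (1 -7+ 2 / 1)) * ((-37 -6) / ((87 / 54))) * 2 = -320.28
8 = 8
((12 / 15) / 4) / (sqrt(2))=0.14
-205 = -205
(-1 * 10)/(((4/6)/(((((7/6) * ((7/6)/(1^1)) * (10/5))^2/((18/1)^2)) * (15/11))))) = -60025/128304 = -0.47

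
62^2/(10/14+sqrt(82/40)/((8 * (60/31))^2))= 142838857728000000/26540224646311 - 83409461452800 * sqrt(205)/26540224646311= 5336.98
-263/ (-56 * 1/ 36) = 169.07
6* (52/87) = 104/29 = 3.59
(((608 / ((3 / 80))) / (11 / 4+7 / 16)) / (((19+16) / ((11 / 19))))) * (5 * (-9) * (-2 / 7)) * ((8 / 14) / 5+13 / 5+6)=54968320 / 5831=9426.91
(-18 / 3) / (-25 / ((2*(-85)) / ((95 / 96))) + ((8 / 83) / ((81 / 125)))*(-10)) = 43887744 / 9815525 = 4.47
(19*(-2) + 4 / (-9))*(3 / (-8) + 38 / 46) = -14359 / 828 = -17.34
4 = 4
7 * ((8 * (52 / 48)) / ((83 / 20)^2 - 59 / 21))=39200 / 9313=4.21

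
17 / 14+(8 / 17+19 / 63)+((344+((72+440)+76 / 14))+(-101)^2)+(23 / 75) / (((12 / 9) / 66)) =42379451 / 3825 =11079.60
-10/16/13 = -5/104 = -0.05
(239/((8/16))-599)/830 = -0.15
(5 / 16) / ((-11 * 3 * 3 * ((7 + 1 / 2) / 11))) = -1 / 216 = -0.00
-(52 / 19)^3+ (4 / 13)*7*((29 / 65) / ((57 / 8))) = -354096224 / 17387565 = -20.36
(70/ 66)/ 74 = 35/ 2442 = 0.01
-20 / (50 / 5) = -2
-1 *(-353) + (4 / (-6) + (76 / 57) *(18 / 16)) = 2123 / 6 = 353.83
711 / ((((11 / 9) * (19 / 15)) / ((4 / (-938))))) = -1.96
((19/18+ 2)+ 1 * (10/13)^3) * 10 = 694175/19773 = 35.11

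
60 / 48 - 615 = -2455 / 4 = -613.75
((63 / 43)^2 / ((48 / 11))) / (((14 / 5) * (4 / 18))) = 93555 / 118336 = 0.79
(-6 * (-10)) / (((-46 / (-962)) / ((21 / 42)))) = 14430 / 23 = 627.39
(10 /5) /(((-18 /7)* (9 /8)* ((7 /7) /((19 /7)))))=-1.88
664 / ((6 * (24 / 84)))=1162 / 3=387.33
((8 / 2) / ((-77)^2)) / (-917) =-0.00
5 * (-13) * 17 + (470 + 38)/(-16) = -4547/4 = -1136.75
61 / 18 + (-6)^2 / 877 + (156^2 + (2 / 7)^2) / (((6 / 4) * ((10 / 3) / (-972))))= -18297206186731 / 3867570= -4730930.84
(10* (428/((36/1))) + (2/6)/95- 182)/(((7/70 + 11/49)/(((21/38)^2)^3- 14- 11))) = 4856.52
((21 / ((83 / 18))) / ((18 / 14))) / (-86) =-147 / 3569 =-0.04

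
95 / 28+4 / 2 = 151 / 28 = 5.39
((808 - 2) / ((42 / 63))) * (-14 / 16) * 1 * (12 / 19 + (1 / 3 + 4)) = -798343 / 152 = -5252.26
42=42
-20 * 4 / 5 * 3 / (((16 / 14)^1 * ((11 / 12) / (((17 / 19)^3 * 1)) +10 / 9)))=-17.57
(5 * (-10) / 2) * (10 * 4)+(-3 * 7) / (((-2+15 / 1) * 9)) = -39007 / 39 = -1000.18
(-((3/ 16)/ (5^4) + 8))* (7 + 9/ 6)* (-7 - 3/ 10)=496.42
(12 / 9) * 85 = 340 / 3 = 113.33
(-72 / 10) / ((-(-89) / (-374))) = 13464 / 445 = 30.26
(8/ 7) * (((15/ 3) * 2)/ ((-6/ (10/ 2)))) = -200/ 21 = -9.52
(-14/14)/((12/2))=-1/6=-0.17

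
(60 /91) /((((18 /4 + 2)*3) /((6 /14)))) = 120 /8281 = 0.01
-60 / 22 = -30 / 11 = -2.73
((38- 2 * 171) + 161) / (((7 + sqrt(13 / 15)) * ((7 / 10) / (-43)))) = 461175 / 361- 30745 * sqrt(195) / 2527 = 1107.60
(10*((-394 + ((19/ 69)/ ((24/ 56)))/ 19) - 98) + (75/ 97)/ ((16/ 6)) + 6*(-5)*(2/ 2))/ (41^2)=-795027505/ 270022392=-2.94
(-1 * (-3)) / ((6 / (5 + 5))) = 5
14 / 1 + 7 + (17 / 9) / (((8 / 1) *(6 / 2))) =21.08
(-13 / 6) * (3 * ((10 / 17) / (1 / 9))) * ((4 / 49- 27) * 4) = 3086460 / 833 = 3705.23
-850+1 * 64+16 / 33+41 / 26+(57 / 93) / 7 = -145942021 / 186186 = -783.85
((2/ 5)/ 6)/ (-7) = -0.01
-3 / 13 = -0.23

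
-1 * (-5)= 5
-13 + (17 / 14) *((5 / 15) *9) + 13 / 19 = -2307 / 266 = -8.67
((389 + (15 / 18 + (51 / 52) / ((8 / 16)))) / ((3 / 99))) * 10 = 1680800 / 13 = 129292.31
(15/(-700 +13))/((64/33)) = -165/14656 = -0.01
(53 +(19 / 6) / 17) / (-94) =-5425 / 9588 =-0.57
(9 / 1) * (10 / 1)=90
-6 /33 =-2 /11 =-0.18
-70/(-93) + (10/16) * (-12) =-1255/186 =-6.75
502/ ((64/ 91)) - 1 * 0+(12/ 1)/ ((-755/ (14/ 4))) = 17243611/ 24160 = 713.73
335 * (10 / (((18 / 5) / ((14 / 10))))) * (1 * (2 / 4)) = 11725 / 18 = 651.39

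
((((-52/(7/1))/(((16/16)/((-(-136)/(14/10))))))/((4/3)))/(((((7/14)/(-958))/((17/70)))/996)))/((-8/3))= -32263282584/343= -94062048.35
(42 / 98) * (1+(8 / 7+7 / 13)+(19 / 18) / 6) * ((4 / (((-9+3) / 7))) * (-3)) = 28081 / 1638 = 17.14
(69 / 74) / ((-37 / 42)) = -1449 / 1369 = -1.06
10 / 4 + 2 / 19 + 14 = 631 / 38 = 16.61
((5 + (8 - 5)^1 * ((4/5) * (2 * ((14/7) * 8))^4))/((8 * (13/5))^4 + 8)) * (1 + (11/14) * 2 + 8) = 58196083625/409467996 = 142.13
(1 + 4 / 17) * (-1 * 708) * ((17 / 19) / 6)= -2478 / 19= -130.42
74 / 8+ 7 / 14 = 39 / 4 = 9.75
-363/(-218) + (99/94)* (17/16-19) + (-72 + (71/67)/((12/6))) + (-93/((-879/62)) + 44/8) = -246635010567/3218227616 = -76.64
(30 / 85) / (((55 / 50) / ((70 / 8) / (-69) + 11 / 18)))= 0.16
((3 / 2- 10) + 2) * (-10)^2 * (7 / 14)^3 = -81.25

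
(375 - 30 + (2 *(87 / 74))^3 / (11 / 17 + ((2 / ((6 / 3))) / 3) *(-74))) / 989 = 21373640472 / 61367375825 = 0.35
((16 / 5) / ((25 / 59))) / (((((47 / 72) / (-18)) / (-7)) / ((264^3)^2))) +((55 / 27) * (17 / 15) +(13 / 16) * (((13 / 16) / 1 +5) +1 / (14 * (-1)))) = 420844466567405658038176021 / 852768000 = 493504055695576825.16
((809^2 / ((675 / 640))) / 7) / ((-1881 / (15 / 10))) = -70.69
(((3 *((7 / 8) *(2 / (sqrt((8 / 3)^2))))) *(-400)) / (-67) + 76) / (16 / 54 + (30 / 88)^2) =307333224 / 1444721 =212.73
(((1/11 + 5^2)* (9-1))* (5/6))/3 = 1840/33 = 55.76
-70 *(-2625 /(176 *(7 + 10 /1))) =91875 /1496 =61.41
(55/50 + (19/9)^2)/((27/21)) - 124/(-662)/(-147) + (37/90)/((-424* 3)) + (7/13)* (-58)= -17538048525617/651719643120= -26.91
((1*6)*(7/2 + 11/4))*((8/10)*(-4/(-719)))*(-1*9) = -1080/719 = -1.50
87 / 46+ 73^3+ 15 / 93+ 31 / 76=21080186525 / 54188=389019.46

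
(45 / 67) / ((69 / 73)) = 1095 / 1541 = 0.71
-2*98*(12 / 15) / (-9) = 784 / 45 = 17.42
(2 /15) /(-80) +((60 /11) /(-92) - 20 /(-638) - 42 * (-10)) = 1848793663 /4402200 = 419.97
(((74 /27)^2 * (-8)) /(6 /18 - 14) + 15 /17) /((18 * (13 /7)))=6259267 /39632814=0.16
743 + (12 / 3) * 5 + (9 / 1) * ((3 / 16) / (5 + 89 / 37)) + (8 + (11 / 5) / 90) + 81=840661687 / 986400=852.25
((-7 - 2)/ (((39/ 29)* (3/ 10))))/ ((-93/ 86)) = 24940/ 1209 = 20.63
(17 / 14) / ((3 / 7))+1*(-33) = -181 / 6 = -30.17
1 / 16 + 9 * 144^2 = 2985985 / 16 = 186624.06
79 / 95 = 0.83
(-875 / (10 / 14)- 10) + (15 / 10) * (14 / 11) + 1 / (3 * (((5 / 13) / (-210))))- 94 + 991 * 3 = 16103 / 11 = 1463.91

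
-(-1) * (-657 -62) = -719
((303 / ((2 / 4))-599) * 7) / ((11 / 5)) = 245 / 11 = 22.27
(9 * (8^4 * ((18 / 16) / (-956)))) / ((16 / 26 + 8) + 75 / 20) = -539136 / 153677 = -3.51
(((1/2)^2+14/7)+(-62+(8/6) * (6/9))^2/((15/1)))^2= 59627290969/944784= 63112.09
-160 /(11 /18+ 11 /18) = -1440 /11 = -130.91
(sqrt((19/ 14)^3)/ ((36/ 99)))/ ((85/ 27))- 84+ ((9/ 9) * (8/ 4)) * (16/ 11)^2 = -9652/ 121+ 5643 * sqrt(266)/ 66640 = -78.39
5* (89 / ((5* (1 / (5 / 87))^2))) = 2225 / 7569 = 0.29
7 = 7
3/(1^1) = 3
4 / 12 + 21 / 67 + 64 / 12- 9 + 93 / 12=3803 / 804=4.73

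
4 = 4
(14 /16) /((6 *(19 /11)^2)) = 847 /17328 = 0.05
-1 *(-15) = 15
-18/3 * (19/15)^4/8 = -130321/67500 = -1.93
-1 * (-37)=37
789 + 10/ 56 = 22097/ 28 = 789.18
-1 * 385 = -385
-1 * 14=-14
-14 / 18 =-7 / 9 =-0.78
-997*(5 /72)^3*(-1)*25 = 3115625 /373248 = 8.35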